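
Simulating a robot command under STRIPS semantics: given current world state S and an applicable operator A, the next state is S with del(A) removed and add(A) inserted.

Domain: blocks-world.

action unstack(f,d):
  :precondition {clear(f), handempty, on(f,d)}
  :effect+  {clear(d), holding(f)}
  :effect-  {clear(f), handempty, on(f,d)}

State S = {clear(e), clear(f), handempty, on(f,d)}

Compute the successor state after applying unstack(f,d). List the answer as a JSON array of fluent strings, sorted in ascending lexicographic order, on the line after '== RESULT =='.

Compute (S \ del) ∪ add:
  pre ⊆ S: {clear(f), handempty, on(f,d)} ⊆ S  — applicable
  S \ del = {clear(e)}
  ∪ add   = {clear(d), clear(e), holding(f)}

== RESULT ==
["clear(d)", "clear(e)", "holding(f)"]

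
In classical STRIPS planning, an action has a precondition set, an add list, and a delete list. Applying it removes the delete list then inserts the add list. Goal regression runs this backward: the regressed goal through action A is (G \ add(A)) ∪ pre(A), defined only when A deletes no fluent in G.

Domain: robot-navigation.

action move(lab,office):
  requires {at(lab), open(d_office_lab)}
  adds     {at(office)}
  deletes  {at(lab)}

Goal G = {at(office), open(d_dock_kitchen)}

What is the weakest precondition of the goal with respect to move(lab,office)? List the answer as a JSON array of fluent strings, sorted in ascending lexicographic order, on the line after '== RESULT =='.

Regress:
  G ∩ del = {}  (empty — regression defined)
  G \ add = {at(office), open(d_dock_kitchen)} \ {at(office)} = {open(d_dock_kitchen)}
  ∪ pre   = {open(d_dock_kitchen)} ∪ {at(lab), open(d_office_lab)}
          = {at(lab), open(d_dock_kitchen), open(d_office_lab)}

== RESULT ==
["at(lab)", "open(d_dock_kitchen)", "open(d_office_lab)"]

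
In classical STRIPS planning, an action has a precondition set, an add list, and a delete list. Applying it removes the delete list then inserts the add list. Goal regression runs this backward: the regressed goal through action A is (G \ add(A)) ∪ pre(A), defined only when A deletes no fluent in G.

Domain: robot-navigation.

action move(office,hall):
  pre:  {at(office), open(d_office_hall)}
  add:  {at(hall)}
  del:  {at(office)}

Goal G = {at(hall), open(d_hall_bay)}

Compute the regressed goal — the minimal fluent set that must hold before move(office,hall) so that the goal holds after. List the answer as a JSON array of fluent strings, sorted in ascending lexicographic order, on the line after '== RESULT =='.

Regress:
  G ∩ del = {}  (empty — regression defined)
  G \ add = {at(hall), open(d_hall_bay)} \ {at(hall)} = {open(d_hall_bay)}
  ∪ pre   = {open(d_hall_bay)} ∪ {at(office), open(d_office_hall)}
          = {at(office), open(d_hall_bay), open(d_office_hall)}

== RESULT ==
["at(office)", "open(d_hall_bay)", "open(d_office_hall)"]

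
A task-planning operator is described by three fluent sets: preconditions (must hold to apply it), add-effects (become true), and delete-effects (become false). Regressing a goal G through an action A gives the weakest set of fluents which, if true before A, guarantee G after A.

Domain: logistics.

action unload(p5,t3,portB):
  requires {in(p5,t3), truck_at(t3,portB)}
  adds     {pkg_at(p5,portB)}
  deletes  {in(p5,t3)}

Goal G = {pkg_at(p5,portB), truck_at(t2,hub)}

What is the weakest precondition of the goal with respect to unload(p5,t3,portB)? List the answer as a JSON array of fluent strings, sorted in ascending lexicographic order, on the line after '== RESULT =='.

Regress:
  G ∩ del = {}  (empty — regression defined)
  G \ add = {pkg_at(p5,portB), truck_at(t2,hub)} \ {pkg_at(p5,portB)} = {truck_at(t2,hub)}
  ∪ pre   = {truck_at(t2,hub)} ∪ {in(p5,t3), truck_at(t3,portB)}
          = {in(p5,t3), truck_at(t2,hub), truck_at(t3,portB)}

== RESULT ==
["in(p5,t3)", "truck_at(t2,hub)", "truck_at(t3,portB)"]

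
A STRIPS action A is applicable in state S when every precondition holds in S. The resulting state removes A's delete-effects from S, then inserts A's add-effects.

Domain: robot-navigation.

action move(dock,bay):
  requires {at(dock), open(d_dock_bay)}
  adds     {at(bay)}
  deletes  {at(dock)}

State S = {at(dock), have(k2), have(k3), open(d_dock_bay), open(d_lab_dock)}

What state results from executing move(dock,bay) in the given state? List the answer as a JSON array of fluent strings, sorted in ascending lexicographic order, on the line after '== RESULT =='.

Compute (S \ del) ∪ add:
  pre ⊆ S: {at(dock), open(d_dock_bay)} ⊆ S  — applicable
  S \ del = {have(k2), have(k3), open(d_dock_bay), open(d_lab_dock)}
  ∪ add   = {at(bay), have(k2), have(k3), open(d_dock_bay), open(d_lab_dock)}

== RESULT ==
["at(bay)", "have(k2)", "have(k3)", "open(d_dock_bay)", "open(d_lab_dock)"]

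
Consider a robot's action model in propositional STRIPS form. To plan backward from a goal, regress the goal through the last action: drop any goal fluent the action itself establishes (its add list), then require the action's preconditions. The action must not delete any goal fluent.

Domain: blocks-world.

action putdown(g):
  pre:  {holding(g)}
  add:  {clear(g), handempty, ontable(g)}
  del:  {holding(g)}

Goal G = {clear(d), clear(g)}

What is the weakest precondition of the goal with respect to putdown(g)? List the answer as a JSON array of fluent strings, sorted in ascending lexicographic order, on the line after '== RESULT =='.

Regress:
  G ∩ del = {}  (empty — regression defined)
  G \ add = {clear(d), clear(g)} \ {clear(g), handempty, ontable(g)} = {clear(d)}
  ∪ pre   = {clear(d)} ∪ {holding(g)}
          = {clear(d), holding(g)}

== RESULT ==
["clear(d)", "holding(g)"]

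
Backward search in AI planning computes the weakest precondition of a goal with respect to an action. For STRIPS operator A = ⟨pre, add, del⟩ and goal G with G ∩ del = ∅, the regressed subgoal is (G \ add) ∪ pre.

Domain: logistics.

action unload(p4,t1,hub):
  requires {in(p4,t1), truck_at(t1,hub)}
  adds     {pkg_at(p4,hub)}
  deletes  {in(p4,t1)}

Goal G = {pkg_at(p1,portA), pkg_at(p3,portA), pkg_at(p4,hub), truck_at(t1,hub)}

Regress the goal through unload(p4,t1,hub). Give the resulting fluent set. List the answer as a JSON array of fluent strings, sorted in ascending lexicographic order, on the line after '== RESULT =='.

Regress:
  G ∩ del = {}  (empty — regression defined)
  G \ add = {pkg_at(p1,portA), pkg_at(p3,portA), pkg_at(p4,hub), truck_at(t1,hub)} \ {pkg_at(p4,hub)} = {pkg_at(p1,portA), pkg_at(p3,portA), truck_at(t1,hub)}
  ∪ pre   = {pkg_at(p1,portA), pkg_at(p3,portA), truck_at(t1,hub)} ∪ {in(p4,t1), truck_at(t1,hub)}
          = {in(p4,t1), pkg_at(p1,portA), pkg_at(p3,portA), truck_at(t1,hub)}

== RESULT ==
["in(p4,t1)", "pkg_at(p1,portA)", "pkg_at(p3,portA)", "truck_at(t1,hub)"]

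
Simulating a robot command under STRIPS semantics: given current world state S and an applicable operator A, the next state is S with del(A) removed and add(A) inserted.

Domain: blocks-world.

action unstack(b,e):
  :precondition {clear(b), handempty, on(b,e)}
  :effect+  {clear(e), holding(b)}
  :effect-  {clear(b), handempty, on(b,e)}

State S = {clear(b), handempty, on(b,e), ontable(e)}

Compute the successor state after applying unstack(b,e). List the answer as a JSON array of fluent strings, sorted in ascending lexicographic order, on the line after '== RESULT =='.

Compute (S \ del) ∪ add:
  pre ⊆ S: {clear(b), handempty, on(b,e)} ⊆ S  — applicable
  S \ del = {ontable(e)}
  ∪ add   = {clear(e), holding(b), ontable(e)}

== RESULT ==
["clear(e)", "holding(b)", "ontable(e)"]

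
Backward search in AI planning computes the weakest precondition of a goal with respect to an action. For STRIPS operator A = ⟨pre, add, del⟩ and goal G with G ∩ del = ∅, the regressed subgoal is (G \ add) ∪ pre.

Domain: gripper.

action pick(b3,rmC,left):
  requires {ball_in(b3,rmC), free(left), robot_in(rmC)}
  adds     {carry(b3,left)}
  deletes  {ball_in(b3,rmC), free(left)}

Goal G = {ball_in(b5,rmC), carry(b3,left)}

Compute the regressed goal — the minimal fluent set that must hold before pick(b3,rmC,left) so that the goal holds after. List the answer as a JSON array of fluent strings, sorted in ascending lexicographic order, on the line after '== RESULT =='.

Regress:
  G ∩ del = {}  (empty — regression defined)
  G \ add = {ball_in(b5,rmC), carry(b3,left)} \ {carry(b3,left)} = {ball_in(b5,rmC)}
  ∪ pre   = {ball_in(b5,rmC)} ∪ {ball_in(b3,rmC), free(left), robot_in(rmC)}
          = {ball_in(b3,rmC), ball_in(b5,rmC), free(left), robot_in(rmC)}

== RESULT ==
["ball_in(b3,rmC)", "ball_in(b5,rmC)", "free(left)", "robot_in(rmC)"]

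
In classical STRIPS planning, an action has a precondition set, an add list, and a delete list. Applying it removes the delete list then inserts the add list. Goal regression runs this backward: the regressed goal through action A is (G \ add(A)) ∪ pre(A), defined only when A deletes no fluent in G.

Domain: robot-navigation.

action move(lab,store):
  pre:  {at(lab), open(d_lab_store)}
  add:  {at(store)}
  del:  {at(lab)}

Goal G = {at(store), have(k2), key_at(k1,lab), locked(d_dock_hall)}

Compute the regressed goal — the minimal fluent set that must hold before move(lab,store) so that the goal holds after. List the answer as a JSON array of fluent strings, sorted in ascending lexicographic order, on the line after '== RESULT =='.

Compute (G \ add) ∪ pre:
  G ∩ del = {}  (empty — regression defined)
  G \ add = {at(store), have(k2), key_at(k1,lab), locked(d_dock_hall)} \ {at(store)} = {have(k2), key_at(k1,lab), locked(d_dock_hall)}
  ∪ pre   = {have(k2), key_at(k1,lab), locked(d_dock_hall)} ∪ {at(lab), open(d_lab_store)}
          = {at(lab), have(k2), key_at(k1,lab), locked(d_dock_hall), open(d_lab_store)}

== RESULT ==
["at(lab)", "have(k2)", "key_at(k1,lab)", "locked(d_dock_hall)", "open(d_lab_store)"]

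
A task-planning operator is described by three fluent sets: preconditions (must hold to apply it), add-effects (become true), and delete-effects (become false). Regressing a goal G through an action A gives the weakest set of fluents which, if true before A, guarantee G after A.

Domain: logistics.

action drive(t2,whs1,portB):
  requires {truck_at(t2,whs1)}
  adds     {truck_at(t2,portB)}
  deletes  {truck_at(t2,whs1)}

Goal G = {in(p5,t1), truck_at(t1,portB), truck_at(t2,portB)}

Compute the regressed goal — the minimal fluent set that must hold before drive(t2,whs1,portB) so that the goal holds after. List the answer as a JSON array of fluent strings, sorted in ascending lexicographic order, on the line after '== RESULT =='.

Compute (G \ add) ∪ pre:
  G ∩ del = {}  (empty — regression defined)
  G \ add = {in(p5,t1), truck_at(t1,portB), truck_at(t2,portB)} \ {truck_at(t2,portB)} = {in(p5,t1), truck_at(t1,portB)}
  ∪ pre   = {in(p5,t1), truck_at(t1,portB)} ∪ {truck_at(t2,whs1)}
          = {in(p5,t1), truck_at(t1,portB), truck_at(t2,whs1)}

== RESULT ==
["in(p5,t1)", "truck_at(t1,portB)", "truck_at(t2,whs1)"]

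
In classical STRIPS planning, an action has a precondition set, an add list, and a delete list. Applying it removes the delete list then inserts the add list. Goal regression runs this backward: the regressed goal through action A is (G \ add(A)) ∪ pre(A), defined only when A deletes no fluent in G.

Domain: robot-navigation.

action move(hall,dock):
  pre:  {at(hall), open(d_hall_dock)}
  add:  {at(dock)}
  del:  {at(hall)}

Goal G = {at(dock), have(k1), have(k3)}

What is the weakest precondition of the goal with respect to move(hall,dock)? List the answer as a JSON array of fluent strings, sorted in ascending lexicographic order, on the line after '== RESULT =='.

Compute (G \ add) ∪ pre:
  G ∩ del = {}  (empty — regression defined)
  G \ add = {at(dock), have(k1), have(k3)} \ {at(dock)} = {have(k1), have(k3)}
  ∪ pre   = {have(k1), have(k3)} ∪ {at(hall), open(d_hall_dock)}
          = {at(hall), have(k1), have(k3), open(d_hall_dock)}

== RESULT ==
["at(hall)", "have(k1)", "have(k3)", "open(d_hall_dock)"]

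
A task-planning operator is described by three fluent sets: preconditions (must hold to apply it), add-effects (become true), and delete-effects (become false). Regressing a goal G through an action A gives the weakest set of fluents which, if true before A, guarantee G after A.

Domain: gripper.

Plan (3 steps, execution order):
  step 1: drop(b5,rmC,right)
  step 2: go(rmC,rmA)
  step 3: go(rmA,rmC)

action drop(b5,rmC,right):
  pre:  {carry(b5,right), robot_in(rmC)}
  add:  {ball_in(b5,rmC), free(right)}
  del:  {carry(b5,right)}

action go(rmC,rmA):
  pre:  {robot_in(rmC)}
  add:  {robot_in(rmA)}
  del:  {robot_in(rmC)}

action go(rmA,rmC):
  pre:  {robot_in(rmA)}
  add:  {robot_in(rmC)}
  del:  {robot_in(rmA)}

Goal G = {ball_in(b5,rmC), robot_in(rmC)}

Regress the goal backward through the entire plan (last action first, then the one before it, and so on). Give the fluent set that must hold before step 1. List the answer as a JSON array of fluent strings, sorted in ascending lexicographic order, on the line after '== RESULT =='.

Work backward from the goal:
  through step 3 (go(rmA,rmC)): drop {robot_in(rmC)}, keep {ball_in(b5,rmC)}, require {robot_in(rmA)}
    → {ball_in(b5,rmC), robot_in(rmA)}
  through step 2 (go(rmC,rmA)): drop {robot_in(rmA)}, keep {ball_in(b5,rmC)}, require {robot_in(rmC)}
    → {ball_in(b5,rmC), robot_in(rmC)}
  through step 1 (drop(b5,rmC,right)): drop {ball_in(b5,rmC)}, keep {robot_in(rmC)}, require {carry(b5,right), robot_in(rmC)}
    → {carry(b5,right), robot_in(rmC)}

== RESULT ==
["carry(b5,right)", "robot_in(rmC)"]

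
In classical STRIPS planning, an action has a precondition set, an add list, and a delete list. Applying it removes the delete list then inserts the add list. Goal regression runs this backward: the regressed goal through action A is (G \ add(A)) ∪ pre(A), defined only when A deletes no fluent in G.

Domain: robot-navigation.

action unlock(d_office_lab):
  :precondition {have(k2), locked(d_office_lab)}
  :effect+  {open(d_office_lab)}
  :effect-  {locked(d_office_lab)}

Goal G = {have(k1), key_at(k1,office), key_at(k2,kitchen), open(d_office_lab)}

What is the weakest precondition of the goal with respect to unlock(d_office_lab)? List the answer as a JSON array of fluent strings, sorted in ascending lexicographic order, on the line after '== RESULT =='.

Regress:
  G ∩ del = {}  (empty — regression defined)
  G \ add = {have(k1), key_at(k1,office), key_at(k2,kitchen), open(d_office_lab)} \ {open(d_office_lab)} = {have(k1), key_at(k1,office), key_at(k2,kitchen)}
  ∪ pre   = {have(k1), key_at(k1,office), key_at(k2,kitchen)} ∪ {have(k2), locked(d_office_lab)}
          = {have(k1), have(k2), key_at(k1,office), key_at(k2,kitchen), locked(d_office_lab)}

== RESULT ==
["have(k1)", "have(k2)", "key_at(k1,office)", "key_at(k2,kitchen)", "locked(d_office_lab)"]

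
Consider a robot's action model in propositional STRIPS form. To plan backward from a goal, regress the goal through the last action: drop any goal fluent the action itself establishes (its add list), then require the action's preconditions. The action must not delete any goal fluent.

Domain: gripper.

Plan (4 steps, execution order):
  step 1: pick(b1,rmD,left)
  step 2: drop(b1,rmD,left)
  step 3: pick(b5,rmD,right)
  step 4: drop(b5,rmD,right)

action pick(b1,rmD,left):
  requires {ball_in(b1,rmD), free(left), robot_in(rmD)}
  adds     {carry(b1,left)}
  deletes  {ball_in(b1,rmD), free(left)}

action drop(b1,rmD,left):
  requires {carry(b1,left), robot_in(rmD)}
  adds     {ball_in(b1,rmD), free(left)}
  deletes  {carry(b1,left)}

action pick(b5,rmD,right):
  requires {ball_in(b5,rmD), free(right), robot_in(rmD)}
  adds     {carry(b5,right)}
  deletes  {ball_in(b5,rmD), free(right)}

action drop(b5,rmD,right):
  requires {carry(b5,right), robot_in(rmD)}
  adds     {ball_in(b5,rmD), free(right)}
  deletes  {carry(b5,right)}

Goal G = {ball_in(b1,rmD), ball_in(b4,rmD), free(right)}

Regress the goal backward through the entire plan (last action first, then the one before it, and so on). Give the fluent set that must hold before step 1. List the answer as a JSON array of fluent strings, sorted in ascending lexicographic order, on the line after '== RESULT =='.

Work backward from the goal:
  through step 4 (drop(b5,rmD,right)): drop {free(right)}, keep {ball_in(b1,rmD), ball_in(b4,rmD)}, require {carry(b5,right), robot_in(rmD)}
    → {ball_in(b1,rmD), ball_in(b4,rmD), carry(b5,right), robot_in(rmD)}
  through step 3 (pick(b5,rmD,right)): drop {carry(b5,right)}, keep {ball_in(b1,rmD), ball_in(b4,rmD), robot_in(rmD)}, require {ball_in(b5,rmD), free(right), robot_in(rmD)}
    → {ball_in(b1,rmD), ball_in(b4,rmD), ball_in(b5,rmD), free(right), robot_in(rmD)}
  through step 2 (drop(b1,rmD,left)): drop {ball_in(b1,rmD)}, keep {ball_in(b4,rmD), ball_in(b5,rmD), free(right), robot_in(rmD)}, require {carry(b1,left), robot_in(rmD)}
    → {ball_in(b4,rmD), ball_in(b5,rmD), carry(b1,left), free(right), robot_in(rmD)}
  through step 1 (pick(b1,rmD,left)): drop {carry(b1,left)}, keep {ball_in(b4,rmD), ball_in(b5,rmD), free(right), robot_in(rmD)}, require {ball_in(b1,rmD), free(left), robot_in(rmD)}
    → {ball_in(b1,rmD), ball_in(b4,rmD), ball_in(b5,rmD), free(left), free(right), robot_in(rmD)}

== RESULT ==
["ball_in(b1,rmD)", "ball_in(b4,rmD)", "ball_in(b5,rmD)", "free(left)", "free(right)", "robot_in(rmD)"]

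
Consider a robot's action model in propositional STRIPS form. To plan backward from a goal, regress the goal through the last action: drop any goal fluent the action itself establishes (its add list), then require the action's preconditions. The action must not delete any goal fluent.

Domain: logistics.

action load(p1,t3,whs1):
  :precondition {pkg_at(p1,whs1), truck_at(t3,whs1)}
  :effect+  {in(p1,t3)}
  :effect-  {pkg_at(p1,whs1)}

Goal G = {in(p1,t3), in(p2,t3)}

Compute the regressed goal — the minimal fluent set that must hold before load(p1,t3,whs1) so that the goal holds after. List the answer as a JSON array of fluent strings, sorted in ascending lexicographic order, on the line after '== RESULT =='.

Regress:
  G ∩ del = {}  (empty — regression defined)
  G \ add = {in(p1,t3), in(p2,t3)} \ {in(p1,t3)} = {in(p2,t3)}
  ∪ pre   = {in(p2,t3)} ∪ {pkg_at(p1,whs1), truck_at(t3,whs1)}
          = {in(p2,t3), pkg_at(p1,whs1), truck_at(t3,whs1)}

== RESULT ==
["in(p2,t3)", "pkg_at(p1,whs1)", "truck_at(t3,whs1)"]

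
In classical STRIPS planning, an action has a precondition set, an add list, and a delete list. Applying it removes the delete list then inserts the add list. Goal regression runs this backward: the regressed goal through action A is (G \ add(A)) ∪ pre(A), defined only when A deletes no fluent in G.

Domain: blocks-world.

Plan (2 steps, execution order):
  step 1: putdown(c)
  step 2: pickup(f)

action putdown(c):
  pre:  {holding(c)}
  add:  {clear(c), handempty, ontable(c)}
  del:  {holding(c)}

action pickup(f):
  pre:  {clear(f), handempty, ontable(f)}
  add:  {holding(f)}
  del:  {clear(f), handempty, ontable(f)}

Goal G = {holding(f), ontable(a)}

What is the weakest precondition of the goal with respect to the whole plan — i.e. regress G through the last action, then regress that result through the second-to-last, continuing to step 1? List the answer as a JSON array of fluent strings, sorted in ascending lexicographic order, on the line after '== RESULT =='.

Regress step by step:
  through step 2 (pickup(f)): drop {holding(f)}, keep {ontable(a)}, require {clear(f), handempty, ontable(f)}
    → {clear(f), handempty, ontable(a), ontable(f)}
  through step 1 (putdown(c)): drop {handempty}, keep {clear(f), ontable(a), ontable(f)}, require {holding(c)}
    → {clear(f), holding(c), ontable(a), ontable(f)}

== RESULT ==
["clear(f)", "holding(c)", "ontable(a)", "ontable(f)"]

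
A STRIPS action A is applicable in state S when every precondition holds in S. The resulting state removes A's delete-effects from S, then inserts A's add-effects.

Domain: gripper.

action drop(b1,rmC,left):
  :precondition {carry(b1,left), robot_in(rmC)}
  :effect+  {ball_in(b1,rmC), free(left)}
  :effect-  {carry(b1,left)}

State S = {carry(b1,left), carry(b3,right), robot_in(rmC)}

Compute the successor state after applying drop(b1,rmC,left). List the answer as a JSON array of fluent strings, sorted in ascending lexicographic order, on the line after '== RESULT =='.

Compute (S \ del) ∪ add:
  pre ⊆ S: {carry(b1,left), robot_in(rmC)} ⊆ S  — applicable
  S \ del = {carry(b3,right), robot_in(rmC)}
  ∪ add   = {ball_in(b1,rmC), carry(b3,right), free(left), robot_in(rmC)}

== RESULT ==
["ball_in(b1,rmC)", "carry(b3,right)", "free(left)", "robot_in(rmC)"]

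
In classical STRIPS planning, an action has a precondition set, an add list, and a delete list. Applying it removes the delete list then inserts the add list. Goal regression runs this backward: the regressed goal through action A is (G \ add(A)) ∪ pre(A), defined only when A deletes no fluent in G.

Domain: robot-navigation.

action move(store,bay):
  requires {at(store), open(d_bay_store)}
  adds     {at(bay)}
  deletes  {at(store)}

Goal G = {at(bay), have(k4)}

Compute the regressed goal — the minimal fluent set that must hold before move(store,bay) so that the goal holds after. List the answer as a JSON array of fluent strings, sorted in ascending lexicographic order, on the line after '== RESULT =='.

Compute (G \ add) ∪ pre:
  G ∩ del = {}  (empty — regression defined)
  G \ add = {at(bay), have(k4)} \ {at(bay)} = {have(k4)}
  ∪ pre   = {have(k4)} ∪ {at(store), open(d_bay_store)}
          = {at(store), have(k4), open(d_bay_store)}

== RESULT ==
["at(store)", "have(k4)", "open(d_bay_store)"]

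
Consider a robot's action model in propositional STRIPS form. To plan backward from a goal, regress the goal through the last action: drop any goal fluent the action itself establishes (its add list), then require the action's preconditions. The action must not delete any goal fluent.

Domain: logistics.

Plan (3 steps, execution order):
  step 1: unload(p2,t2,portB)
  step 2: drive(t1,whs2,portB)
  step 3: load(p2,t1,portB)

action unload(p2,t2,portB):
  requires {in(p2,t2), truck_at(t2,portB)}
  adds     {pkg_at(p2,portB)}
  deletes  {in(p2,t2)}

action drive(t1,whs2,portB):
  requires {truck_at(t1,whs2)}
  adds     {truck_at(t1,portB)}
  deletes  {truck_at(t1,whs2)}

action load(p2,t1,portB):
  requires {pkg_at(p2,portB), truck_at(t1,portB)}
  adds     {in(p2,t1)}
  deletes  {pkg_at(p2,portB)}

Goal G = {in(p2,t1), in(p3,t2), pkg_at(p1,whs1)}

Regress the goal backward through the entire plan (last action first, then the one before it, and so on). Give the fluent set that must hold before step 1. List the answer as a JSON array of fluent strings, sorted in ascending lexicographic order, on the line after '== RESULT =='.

Work backward from the goal:
  through step 3 (load(p2,t1,portB)): drop {in(p2,t1)}, keep {in(p3,t2), pkg_at(p1,whs1)}, require {pkg_at(p2,portB), truck_at(t1,portB)}
    → {in(p3,t2), pkg_at(p1,whs1), pkg_at(p2,portB), truck_at(t1,portB)}
  through step 2 (drive(t1,whs2,portB)): drop {truck_at(t1,portB)}, keep {in(p3,t2), pkg_at(p1,whs1), pkg_at(p2,portB)}, require {truck_at(t1,whs2)}
    → {in(p3,t2), pkg_at(p1,whs1), pkg_at(p2,portB), truck_at(t1,whs2)}
  through step 1 (unload(p2,t2,portB)): drop {pkg_at(p2,portB)}, keep {in(p3,t2), pkg_at(p1,whs1), truck_at(t1,whs2)}, require {in(p2,t2), truck_at(t2,portB)}
    → {in(p2,t2), in(p3,t2), pkg_at(p1,whs1), truck_at(t1,whs2), truck_at(t2,portB)}

== RESULT ==
["in(p2,t2)", "in(p3,t2)", "pkg_at(p1,whs1)", "truck_at(t1,whs2)", "truck_at(t2,portB)"]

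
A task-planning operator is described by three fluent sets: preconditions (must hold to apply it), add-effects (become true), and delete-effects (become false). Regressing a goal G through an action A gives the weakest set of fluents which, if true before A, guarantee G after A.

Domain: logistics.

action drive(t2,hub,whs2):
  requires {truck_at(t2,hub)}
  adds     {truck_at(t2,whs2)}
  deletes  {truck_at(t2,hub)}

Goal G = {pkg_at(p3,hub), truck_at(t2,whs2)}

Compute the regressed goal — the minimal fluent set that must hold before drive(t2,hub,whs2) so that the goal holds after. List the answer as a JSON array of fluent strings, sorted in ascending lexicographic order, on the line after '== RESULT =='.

Compute (G \ add) ∪ pre:
  G ∩ del = {}  (empty — regression defined)
  G \ add = {pkg_at(p3,hub), truck_at(t2,whs2)} \ {truck_at(t2,whs2)} = {pkg_at(p3,hub)}
  ∪ pre   = {pkg_at(p3,hub)} ∪ {truck_at(t2,hub)}
          = {pkg_at(p3,hub), truck_at(t2,hub)}

== RESULT ==
["pkg_at(p3,hub)", "truck_at(t2,hub)"]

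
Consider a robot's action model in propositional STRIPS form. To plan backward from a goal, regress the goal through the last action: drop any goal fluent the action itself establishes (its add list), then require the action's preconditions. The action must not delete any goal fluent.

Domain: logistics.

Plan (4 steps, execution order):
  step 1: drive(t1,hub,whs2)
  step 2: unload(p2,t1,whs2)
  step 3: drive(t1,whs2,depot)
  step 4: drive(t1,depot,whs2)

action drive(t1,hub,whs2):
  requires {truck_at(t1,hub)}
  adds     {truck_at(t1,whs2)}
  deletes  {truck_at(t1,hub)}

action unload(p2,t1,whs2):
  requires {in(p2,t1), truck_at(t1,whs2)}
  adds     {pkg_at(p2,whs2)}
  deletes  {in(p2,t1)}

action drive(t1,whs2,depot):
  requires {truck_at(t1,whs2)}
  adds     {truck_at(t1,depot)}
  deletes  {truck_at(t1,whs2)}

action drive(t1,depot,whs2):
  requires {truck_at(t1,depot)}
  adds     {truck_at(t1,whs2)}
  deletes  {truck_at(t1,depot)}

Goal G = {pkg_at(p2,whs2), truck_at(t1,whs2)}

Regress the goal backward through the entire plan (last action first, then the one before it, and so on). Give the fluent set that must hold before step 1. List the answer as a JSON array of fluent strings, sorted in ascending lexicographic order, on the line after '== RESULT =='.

Work backward from the goal:
  through step 4 (drive(t1,depot,whs2)): drop {truck_at(t1,whs2)}, keep {pkg_at(p2,whs2)}, require {truck_at(t1,depot)}
    → {pkg_at(p2,whs2), truck_at(t1,depot)}
  through step 3 (drive(t1,whs2,depot)): drop {truck_at(t1,depot)}, keep {pkg_at(p2,whs2)}, require {truck_at(t1,whs2)}
    → {pkg_at(p2,whs2), truck_at(t1,whs2)}
  through step 2 (unload(p2,t1,whs2)): drop {pkg_at(p2,whs2)}, keep {truck_at(t1,whs2)}, require {in(p2,t1), truck_at(t1,whs2)}
    → {in(p2,t1), truck_at(t1,whs2)}
  through step 1 (drive(t1,hub,whs2)): drop {truck_at(t1,whs2)}, keep {in(p2,t1)}, require {truck_at(t1,hub)}
    → {in(p2,t1), truck_at(t1,hub)}

== RESULT ==
["in(p2,t1)", "truck_at(t1,hub)"]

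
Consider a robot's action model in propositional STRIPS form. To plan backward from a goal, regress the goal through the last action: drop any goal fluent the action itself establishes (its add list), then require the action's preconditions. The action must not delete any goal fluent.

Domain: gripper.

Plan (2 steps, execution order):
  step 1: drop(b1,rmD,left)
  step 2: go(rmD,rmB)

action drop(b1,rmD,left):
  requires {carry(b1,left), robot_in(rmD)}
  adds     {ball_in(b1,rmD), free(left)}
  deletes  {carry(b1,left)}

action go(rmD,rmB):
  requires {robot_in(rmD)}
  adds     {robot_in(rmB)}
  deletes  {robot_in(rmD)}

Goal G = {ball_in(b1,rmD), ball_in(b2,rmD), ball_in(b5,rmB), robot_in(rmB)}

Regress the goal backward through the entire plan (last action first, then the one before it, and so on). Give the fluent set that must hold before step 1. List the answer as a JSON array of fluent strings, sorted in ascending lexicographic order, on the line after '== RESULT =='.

Work backward from the goal:
  through step 2 (go(rmD,rmB)): drop {robot_in(rmB)}, keep {ball_in(b1,rmD), ball_in(b2,rmD), ball_in(b5,rmB)}, require {robot_in(rmD)}
    → {ball_in(b1,rmD), ball_in(b2,rmD), ball_in(b5,rmB), robot_in(rmD)}
  through step 1 (drop(b1,rmD,left)): drop {ball_in(b1,rmD)}, keep {ball_in(b2,rmD), ball_in(b5,rmB), robot_in(rmD)}, require {carry(b1,left), robot_in(rmD)}
    → {ball_in(b2,rmD), ball_in(b5,rmB), carry(b1,left), robot_in(rmD)}

== RESULT ==
["ball_in(b2,rmD)", "ball_in(b5,rmB)", "carry(b1,left)", "robot_in(rmD)"]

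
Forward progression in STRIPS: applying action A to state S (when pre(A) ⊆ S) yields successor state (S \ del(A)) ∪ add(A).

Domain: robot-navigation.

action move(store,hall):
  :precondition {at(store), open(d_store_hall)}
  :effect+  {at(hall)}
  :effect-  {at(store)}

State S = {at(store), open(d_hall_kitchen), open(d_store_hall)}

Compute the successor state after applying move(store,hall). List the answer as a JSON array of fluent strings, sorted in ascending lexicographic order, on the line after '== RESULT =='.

Compute (S \ del) ∪ add:
  pre ⊆ S: {at(store), open(d_store_hall)} ⊆ S  — applicable
  S \ del = {open(d_hall_kitchen), open(d_store_hall)}
  ∪ add   = {at(hall), open(d_hall_kitchen), open(d_store_hall)}

== RESULT ==
["at(hall)", "open(d_hall_kitchen)", "open(d_store_hall)"]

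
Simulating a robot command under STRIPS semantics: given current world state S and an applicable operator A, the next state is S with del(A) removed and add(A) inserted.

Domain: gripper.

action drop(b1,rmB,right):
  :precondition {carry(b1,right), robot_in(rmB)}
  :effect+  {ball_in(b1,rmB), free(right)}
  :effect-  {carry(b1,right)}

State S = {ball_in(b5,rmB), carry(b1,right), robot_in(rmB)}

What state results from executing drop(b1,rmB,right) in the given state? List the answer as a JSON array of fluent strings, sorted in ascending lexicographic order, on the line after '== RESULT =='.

Progress:
  pre ⊆ S: {carry(b1,right), robot_in(rmB)} ⊆ S  — applicable
  S \ del = {ball_in(b5,rmB), robot_in(rmB)}
  ∪ add   = {ball_in(b1,rmB), ball_in(b5,rmB), free(right), robot_in(rmB)}

== RESULT ==
["ball_in(b1,rmB)", "ball_in(b5,rmB)", "free(right)", "robot_in(rmB)"]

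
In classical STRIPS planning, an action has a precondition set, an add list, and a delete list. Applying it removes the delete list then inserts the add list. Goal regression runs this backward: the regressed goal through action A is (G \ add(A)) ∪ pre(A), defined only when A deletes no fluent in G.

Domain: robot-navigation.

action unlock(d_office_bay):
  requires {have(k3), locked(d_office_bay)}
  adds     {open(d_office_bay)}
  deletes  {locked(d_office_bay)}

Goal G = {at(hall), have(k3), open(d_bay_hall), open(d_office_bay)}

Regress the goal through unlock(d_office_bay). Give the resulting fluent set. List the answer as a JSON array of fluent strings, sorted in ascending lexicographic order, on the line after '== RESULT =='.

Compute (G \ add) ∪ pre:
  G ∩ del = {}  (empty — regression defined)
  G \ add = {at(hall), have(k3), open(d_bay_hall), open(d_office_bay)} \ {open(d_office_bay)} = {at(hall), have(k3), open(d_bay_hall)}
  ∪ pre   = {at(hall), have(k3), open(d_bay_hall)} ∪ {have(k3), locked(d_office_bay)}
          = {at(hall), have(k3), locked(d_office_bay), open(d_bay_hall)}

== RESULT ==
["at(hall)", "have(k3)", "locked(d_office_bay)", "open(d_bay_hall)"]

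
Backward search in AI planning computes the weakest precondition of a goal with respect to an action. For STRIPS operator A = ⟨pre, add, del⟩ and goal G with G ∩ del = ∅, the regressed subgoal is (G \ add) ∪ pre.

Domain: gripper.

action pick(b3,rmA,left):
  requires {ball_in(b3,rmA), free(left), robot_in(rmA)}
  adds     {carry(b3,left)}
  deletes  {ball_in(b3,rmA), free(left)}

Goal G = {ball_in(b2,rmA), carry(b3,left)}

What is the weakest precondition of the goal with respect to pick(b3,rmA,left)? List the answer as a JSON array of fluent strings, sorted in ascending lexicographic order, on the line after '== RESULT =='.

Regress:
  G ∩ del = {}  (empty — regression defined)
  G \ add = {ball_in(b2,rmA), carry(b3,left)} \ {carry(b3,left)} = {ball_in(b2,rmA)}
  ∪ pre   = {ball_in(b2,rmA)} ∪ {ball_in(b3,rmA), free(left), robot_in(rmA)}
          = {ball_in(b2,rmA), ball_in(b3,rmA), free(left), robot_in(rmA)}

== RESULT ==
["ball_in(b2,rmA)", "ball_in(b3,rmA)", "free(left)", "robot_in(rmA)"]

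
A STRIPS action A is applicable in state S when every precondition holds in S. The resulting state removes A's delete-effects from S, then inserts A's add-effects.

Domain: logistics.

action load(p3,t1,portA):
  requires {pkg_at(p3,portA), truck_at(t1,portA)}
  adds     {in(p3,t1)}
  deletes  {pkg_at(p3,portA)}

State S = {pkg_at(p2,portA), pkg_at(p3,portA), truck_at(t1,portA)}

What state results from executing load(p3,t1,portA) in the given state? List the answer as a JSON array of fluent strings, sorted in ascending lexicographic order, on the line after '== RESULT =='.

Compute (S \ del) ∪ add:
  pre ⊆ S: {pkg_at(p3,portA), truck_at(t1,portA)} ⊆ S  — applicable
  S \ del = {pkg_at(p2,portA), truck_at(t1,portA)}
  ∪ add   = {in(p3,t1), pkg_at(p2,portA), truck_at(t1,portA)}

== RESULT ==
["in(p3,t1)", "pkg_at(p2,portA)", "truck_at(t1,portA)"]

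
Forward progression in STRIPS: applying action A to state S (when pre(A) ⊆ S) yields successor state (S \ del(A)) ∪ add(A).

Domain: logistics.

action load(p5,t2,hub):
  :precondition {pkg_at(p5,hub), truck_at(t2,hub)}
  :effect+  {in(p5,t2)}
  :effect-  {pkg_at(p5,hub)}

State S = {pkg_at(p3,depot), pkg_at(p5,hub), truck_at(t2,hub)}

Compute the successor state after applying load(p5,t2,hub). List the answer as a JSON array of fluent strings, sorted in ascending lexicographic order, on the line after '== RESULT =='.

Progress:
  pre ⊆ S: {pkg_at(p5,hub), truck_at(t2,hub)} ⊆ S  — applicable
  S \ del = {pkg_at(p3,depot), truck_at(t2,hub)}
  ∪ add   = {in(p5,t2), pkg_at(p3,depot), truck_at(t2,hub)}

== RESULT ==
["in(p5,t2)", "pkg_at(p3,depot)", "truck_at(t2,hub)"]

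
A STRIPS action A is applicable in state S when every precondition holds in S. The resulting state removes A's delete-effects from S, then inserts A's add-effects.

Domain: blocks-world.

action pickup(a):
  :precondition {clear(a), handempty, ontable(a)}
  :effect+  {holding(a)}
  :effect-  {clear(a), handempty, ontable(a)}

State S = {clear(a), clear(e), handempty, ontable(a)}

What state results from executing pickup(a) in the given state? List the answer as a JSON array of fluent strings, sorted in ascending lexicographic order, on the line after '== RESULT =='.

Progress:
  pre ⊆ S: {clear(a), handempty, ontable(a)} ⊆ S  — applicable
  S \ del = {clear(e)}
  ∪ add   = {clear(e), holding(a)}

== RESULT ==
["clear(e)", "holding(a)"]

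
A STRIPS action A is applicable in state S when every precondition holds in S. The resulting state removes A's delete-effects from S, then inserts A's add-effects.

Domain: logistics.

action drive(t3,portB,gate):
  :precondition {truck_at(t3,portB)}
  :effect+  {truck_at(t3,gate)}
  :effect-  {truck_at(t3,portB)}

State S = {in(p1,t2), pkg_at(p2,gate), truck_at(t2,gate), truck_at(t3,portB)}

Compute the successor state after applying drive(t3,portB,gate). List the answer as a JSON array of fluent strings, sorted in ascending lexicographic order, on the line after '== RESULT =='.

Progress:
  pre ⊆ S: {truck_at(t3,portB)} ⊆ S  — applicable
  S \ del = {in(p1,t2), pkg_at(p2,gate), truck_at(t2,gate)}
  ∪ add   = {in(p1,t2), pkg_at(p2,gate), truck_at(t2,gate), truck_at(t3,gate)}

== RESULT ==
["in(p1,t2)", "pkg_at(p2,gate)", "truck_at(t2,gate)", "truck_at(t3,gate)"]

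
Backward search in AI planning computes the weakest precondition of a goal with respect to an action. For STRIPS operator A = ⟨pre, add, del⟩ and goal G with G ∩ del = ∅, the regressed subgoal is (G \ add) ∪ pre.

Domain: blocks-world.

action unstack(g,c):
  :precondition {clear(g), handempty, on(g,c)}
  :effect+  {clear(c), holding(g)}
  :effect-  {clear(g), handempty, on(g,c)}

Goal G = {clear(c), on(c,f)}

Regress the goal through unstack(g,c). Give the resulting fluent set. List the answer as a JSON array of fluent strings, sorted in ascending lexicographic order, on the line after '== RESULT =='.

Compute (G \ add) ∪ pre:
  G ∩ del = {}  (empty — regression defined)
  G \ add = {clear(c), on(c,f)} \ {clear(c), holding(g)} = {on(c,f)}
  ∪ pre   = {on(c,f)} ∪ {clear(g), handempty, on(g,c)}
          = {clear(g), handempty, on(c,f), on(g,c)}

== RESULT ==
["clear(g)", "handempty", "on(c,f)", "on(g,c)"]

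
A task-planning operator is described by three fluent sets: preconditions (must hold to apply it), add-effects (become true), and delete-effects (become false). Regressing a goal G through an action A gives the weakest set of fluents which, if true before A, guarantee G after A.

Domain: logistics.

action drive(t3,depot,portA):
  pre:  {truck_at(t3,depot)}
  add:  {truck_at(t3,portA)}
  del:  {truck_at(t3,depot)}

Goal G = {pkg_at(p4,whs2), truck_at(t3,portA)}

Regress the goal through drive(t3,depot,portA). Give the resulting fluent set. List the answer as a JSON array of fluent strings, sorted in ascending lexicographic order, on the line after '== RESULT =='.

Compute (G \ add) ∪ pre:
  G ∩ del = {}  (empty — regression defined)
  G \ add = {pkg_at(p4,whs2), truck_at(t3,portA)} \ {truck_at(t3,portA)} = {pkg_at(p4,whs2)}
  ∪ pre   = {pkg_at(p4,whs2)} ∪ {truck_at(t3,depot)}
          = {pkg_at(p4,whs2), truck_at(t3,depot)}

== RESULT ==
["pkg_at(p4,whs2)", "truck_at(t3,depot)"]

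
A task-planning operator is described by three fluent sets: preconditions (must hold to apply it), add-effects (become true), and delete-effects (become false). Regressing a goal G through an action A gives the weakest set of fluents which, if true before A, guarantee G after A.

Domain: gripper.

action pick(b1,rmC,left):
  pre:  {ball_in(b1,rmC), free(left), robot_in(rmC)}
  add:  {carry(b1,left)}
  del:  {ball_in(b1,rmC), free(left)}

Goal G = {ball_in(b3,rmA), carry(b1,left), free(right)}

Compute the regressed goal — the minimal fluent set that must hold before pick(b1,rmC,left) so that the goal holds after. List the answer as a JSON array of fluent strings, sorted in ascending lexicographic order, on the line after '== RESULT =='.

Compute (G \ add) ∪ pre:
  G ∩ del = {}  (empty — regression defined)
  G \ add = {ball_in(b3,rmA), carry(b1,left), free(right)} \ {carry(b1,left)} = {ball_in(b3,rmA), free(right)}
  ∪ pre   = {ball_in(b3,rmA), free(right)} ∪ {ball_in(b1,rmC), free(left), robot_in(rmC)}
          = {ball_in(b1,rmC), ball_in(b3,rmA), free(left), free(right), robot_in(rmC)}

== RESULT ==
["ball_in(b1,rmC)", "ball_in(b3,rmA)", "free(left)", "free(right)", "robot_in(rmC)"]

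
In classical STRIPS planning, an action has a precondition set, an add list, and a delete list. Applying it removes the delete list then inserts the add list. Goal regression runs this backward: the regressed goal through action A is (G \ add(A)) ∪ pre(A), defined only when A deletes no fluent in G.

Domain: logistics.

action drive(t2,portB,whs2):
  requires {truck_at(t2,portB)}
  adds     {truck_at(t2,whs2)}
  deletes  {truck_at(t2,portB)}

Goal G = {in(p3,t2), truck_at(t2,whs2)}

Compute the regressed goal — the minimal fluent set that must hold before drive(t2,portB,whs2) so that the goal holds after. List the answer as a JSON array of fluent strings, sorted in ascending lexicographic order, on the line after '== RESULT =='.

Compute (G \ add) ∪ pre:
  G ∩ del = {}  (empty — regression defined)
  G \ add = {in(p3,t2), truck_at(t2,whs2)} \ {truck_at(t2,whs2)} = {in(p3,t2)}
  ∪ pre   = {in(p3,t2)} ∪ {truck_at(t2,portB)}
          = {in(p3,t2), truck_at(t2,portB)}

== RESULT ==
["in(p3,t2)", "truck_at(t2,portB)"]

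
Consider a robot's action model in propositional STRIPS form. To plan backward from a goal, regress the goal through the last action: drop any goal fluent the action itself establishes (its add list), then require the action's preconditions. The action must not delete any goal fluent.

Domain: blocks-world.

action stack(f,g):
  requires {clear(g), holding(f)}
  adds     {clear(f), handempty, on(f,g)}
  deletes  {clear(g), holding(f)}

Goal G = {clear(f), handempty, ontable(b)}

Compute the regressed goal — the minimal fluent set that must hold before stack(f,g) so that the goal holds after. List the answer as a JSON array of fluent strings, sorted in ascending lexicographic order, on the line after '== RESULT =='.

Compute (G \ add) ∪ pre:
  G ∩ del = {}  (empty — regression defined)
  G \ add = {clear(f), handempty, ontable(b)} \ {clear(f), handempty, on(f,g)} = {ontable(b)}
  ∪ pre   = {ontable(b)} ∪ {clear(g), holding(f)}
          = {clear(g), holding(f), ontable(b)}

== RESULT ==
["clear(g)", "holding(f)", "ontable(b)"]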